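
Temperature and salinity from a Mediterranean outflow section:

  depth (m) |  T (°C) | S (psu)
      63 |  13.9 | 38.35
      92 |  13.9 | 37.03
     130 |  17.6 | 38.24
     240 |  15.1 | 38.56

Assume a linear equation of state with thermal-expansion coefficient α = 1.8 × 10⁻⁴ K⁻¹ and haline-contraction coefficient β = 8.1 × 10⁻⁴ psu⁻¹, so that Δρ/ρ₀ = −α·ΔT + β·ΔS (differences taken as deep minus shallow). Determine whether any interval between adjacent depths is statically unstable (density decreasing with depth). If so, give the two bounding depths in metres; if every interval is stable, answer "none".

63–92 m

Evaluate Δρ/ρ₀ = −αΔT + βΔS across each adjacent pair:
  63–92 m: −αΔT+βΔS = −(1.8 × 10⁻⁴)(+0.0)+(8.1 × 10⁻⁴)(-1.32) = -1.1 × 10⁻³ → UNSTABLE
  92–130 m: −αΔT+βΔS = −(1.8 × 10⁻⁴)(+3.7)+(8.1 × 10⁻⁴)(+1.21) = 3.1 × 10⁻⁴ → stable
  130–240 m: −αΔT+βΔS = −(1.8 × 10⁻⁴)(-2.5)+(8.1 × 10⁻⁴)(+0.32) = 7.1 × 10⁻⁴ → stable
The 63–92 m interval has Δρ < 0: lighter water underlies denser water.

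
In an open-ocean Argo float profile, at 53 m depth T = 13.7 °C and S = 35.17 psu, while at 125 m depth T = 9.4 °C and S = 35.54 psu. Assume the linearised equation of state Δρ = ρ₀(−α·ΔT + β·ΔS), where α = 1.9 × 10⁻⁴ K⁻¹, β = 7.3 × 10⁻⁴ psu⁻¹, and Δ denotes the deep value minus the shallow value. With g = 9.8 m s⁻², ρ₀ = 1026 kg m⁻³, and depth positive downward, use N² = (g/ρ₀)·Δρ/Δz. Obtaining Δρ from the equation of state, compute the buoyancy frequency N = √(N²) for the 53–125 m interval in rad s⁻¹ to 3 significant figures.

ΔT = -4.3 K, ΔS = +0.37 psu (deep − shallow).
Δρ/ρ₀ = −αΔT + βΔS = 8.17 × 10⁻⁴ + 2.701 × 10⁻⁴ = 1.0871 × 10⁻³, so Δρ ≈ 1.115 kg m⁻³.
N² = (g/ρ₀)·Δρ/Δz = g·(Δρ/ρ₀)/Δz = 9.8 × 1.0871 × 10⁻³ / 72 = 1.4797 × 10⁻⁴ s⁻².
N = √(1.4797 × 10⁻⁴) = 0.012164 rad s⁻¹ ≈ 0.0122 rad s⁻¹.

0.0122 rad s⁻¹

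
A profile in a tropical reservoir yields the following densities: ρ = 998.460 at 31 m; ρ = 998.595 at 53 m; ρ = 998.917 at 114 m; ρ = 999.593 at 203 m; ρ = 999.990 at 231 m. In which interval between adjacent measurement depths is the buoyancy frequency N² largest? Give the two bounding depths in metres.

Compute the density gradient over each adjacent pair:
  31–53 m: Δρ/Δz = 0.135/22 = 6.1 × 10⁻³ kg m⁻⁴
  53–114 m: Δρ/Δz = 0.322/61 = 5.3 × 10⁻³ kg m⁻⁴
  114–203 m: Δρ/Δz = 0.676/89 = 7.6 × 10⁻³ kg m⁻⁴
  203–231 m: Δρ/Δz = 0.397/28 = 0.014 kg m⁻⁴
The largest gradient is in the 203–231 m interval — the pycnocline.

203–231 m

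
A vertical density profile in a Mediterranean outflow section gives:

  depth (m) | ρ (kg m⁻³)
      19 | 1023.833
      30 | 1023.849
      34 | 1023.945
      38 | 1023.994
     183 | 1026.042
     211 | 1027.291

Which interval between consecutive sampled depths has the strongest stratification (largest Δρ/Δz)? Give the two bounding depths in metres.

Compute the density gradient over each adjacent pair:
  19–30 m: Δρ/Δz = 0.016/11 = 1.5 × 10⁻³ kg m⁻⁴
  30–34 m: Δρ/Δz = 0.096/4 = 0.024 kg m⁻⁴
  34–38 m: Δρ/Δz = 0.049/4 = 0.012 kg m⁻⁴
  38–183 m: Δρ/Δz = 2.048/145 = 0.014 kg m⁻⁴
  183–211 m: Δρ/Δz = 1.249/28 = 0.045 kg m⁻⁴
The largest gradient is in the 183–211 m interval — the pycnocline.

183–211 m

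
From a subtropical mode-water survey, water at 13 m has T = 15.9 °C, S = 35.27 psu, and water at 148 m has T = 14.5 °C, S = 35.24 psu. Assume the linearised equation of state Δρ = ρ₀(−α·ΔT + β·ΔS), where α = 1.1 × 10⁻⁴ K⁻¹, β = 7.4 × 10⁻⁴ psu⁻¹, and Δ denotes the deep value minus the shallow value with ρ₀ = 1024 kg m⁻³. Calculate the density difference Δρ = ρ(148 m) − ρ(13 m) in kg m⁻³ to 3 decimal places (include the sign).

ΔT = -1.4 K, ΔS = -0.03 psu (deep − shallow).
Δρ/ρ₀ = −(1.1 × 10⁻⁴)(-1.4) + (7.4 × 10⁻⁴)(-0.03) = 1.318 × 10⁻⁴.
Δρ = 1024 × (1.318 × 10⁻⁴) = +0.135 kg m⁻³.
Positive Δρ: denser below, stable.

+0.135 kg m⁻³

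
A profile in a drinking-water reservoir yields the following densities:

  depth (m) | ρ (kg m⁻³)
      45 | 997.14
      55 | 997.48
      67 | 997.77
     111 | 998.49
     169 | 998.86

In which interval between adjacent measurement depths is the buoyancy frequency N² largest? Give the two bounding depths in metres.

45–55 m

Compute the density gradient over each adjacent pair:
  45–55 m: Δρ/Δz = 0.34/10 = 0.034 kg m⁻⁴
  55–67 m: Δρ/Δz = 0.29/12 = 0.024 kg m⁻⁴
  67–111 m: Δρ/Δz = 0.72/44 = 0.016 kg m⁻⁴
  111–169 m: Δρ/Δz = 0.37/58 = 6.4 × 10⁻³ kg m⁻⁴
The largest gradient is in the 45–55 m interval — the pycnocline.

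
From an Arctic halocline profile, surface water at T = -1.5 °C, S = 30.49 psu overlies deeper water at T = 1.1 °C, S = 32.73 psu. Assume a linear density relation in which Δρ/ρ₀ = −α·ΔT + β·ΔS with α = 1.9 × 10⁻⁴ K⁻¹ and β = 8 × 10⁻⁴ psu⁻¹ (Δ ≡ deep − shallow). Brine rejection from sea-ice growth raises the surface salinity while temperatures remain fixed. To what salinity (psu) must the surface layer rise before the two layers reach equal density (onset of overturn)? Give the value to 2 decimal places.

32.11 psu

Neutral buoyancy requires −α(T_deep − T_surf) + β(S_deep − S_surf′) = 0.
S_surf′ = S_deep − (α/β)·ΔT = 32.73 − (1.9 × 10⁻⁴/8 × 10⁻⁴)·(+2.6) = 32.1125 psu.
Increase required: 32.1125 − 30.49 = 1.6225 psu.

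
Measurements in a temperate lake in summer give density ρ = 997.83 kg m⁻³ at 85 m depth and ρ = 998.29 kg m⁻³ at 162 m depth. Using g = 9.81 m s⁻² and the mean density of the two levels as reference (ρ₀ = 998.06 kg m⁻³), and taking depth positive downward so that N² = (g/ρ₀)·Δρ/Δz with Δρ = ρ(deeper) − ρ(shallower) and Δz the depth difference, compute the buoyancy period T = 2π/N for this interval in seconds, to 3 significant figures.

820 s

Δρ = 998.29 − 997.83 = 0.46 kg m⁻³ over Δz = 162 − 85 = 77 m.
N² = (9.81/998.06) × (0.46/77) = 5.8719 × 10⁻⁵ s⁻².
N = √(5.8719 × 10⁻⁵) = 7.6628 × 10⁻³ rad s⁻¹, so T = 2π/N = 819.96 s ≈ 820 s.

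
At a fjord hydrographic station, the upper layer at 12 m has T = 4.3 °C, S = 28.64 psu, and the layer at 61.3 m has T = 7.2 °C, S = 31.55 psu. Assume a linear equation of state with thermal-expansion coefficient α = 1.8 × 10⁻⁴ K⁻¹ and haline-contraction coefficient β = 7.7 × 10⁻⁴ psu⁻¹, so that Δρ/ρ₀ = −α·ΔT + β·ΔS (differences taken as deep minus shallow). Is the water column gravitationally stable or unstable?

ΔT = 7.2 − 4.3 = +2.9 K and ΔS = 31.55 − 28.64 = +2.91 psu (deep − shallow).
−αΔT = -5.22 × 10⁻⁴; βΔS = 2.2407 × 10⁻³; sum Δρ/ρ₀ = 1.7187 × 10⁻³.
Δρ/ρ₀ > 0, so Δρ > 0: deeper water is denser → statically stable.

stable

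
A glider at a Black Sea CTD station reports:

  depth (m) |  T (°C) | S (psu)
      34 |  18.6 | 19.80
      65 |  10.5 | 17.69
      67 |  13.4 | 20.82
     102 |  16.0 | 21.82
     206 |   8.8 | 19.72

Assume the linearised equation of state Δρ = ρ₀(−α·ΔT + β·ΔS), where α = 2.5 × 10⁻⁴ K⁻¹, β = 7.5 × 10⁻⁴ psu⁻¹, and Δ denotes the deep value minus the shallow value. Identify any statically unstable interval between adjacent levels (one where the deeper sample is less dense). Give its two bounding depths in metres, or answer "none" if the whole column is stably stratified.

none

Evaluate Δρ/ρ₀ = −αΔT + βΔS across each adjacent pair:
  34–65 m: −αΔT+βΔS = −(2.5 × 10⁻⁴)(-8.1)+(7.5 × 10⁻⁴)(-2.11) = 4.4 × 10⁻⁴ → stable
  65–67 m: −αΔT+βΔS = −(2.5 × 10⁻⁴)(+2.9)+(7.5 × 10⁻⁴)(+3.13) = 1.6 × 10⁻³ → stable
  67–102 m: −αΔT+βΔS = −(2.5 × 10⁻⁴)(+2.6)+(7.5 × 10⁻⁴)(+1.00) = 1.0 × 10⁻⁴ → stable
  102–206 m: −αΔT+βΔS = −(2.5 × 10⁻⁴)(-7.2)+(7.5 × 10⁻⁴)(-2.10) = 2.3 × 10⁻⁴ → stable
Every interval has Δρ > 0: the column is stably stratified throughout.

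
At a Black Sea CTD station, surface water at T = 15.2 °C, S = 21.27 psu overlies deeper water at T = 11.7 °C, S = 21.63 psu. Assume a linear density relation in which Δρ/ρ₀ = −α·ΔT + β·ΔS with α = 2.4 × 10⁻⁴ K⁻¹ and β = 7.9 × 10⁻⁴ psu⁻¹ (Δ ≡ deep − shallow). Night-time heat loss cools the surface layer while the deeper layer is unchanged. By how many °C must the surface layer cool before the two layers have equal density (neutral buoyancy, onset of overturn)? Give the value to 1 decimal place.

4.7 °C

Neutral buoyancy requires Δρ = 0, i.e. −α(T_deep − T_surf′) + β(S_deep − S_surf) = 0.
T_surf′ = T_deep − (β/α)·ΔS = 11.7 − (7.9 × 10⁻⁴/2.4 × 10⁻⁴)·(+0.36) = 10.515 °C.
Cooling required: 15.2 − (10.515) = 4.685 °C.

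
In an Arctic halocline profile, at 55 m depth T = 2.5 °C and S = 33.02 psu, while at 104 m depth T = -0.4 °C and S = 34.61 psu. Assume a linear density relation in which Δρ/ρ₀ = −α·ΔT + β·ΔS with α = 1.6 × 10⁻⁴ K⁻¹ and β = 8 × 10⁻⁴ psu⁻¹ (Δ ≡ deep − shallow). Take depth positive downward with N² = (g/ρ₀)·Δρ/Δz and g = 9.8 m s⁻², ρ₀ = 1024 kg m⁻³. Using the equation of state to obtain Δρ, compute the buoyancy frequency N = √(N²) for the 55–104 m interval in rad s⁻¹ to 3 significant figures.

0.0186 rad s⁻¹

ΔT = -2.9 K, ΔS = +1.59 psu (deep − shallow).
Δρ/ρ₀ = −αΔT + βΔS = 4.64 × 10⁻⁴ + 1.272 × 10⁻³ = 1.736 × 10⁻³, so Δρ ≈ 1.778 kg m⁻³.
N² = (g/ρ₀)·Δρ/Δz = g·(Δρ/ρ₀)/Δz = 9.8 × 1.736 × 10⁻³ / 49 = 3.4720 × 10⁻⁴ s⁻².
N = √(3.4720 × 10⁻⁴) = 0.018633 rad s⁻¹ ≈ 0.0186 rad s⁻¹.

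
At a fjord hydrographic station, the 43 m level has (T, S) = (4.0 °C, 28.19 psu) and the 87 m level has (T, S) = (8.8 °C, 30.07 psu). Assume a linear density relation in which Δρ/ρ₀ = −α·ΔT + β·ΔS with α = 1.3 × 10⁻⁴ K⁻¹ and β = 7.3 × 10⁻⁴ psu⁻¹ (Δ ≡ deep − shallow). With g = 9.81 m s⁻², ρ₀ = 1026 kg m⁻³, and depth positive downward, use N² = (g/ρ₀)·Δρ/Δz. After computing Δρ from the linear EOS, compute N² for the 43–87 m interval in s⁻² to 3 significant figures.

ΔT = +4.8 K, ΔS = +1.88 psu (deep − shallow).
Δρ/ρ₀ = −αΔT + βΔS = -6.24 × 10⁻⁴ + 1.3724 × 10⁻³ = 7.484 × 10⁻⁴, so Δρ ≈ 0.7679 kg m⁻³.
N² = (g/ρ₀)·Δρ/Δz = g·(Δρ/ρ₀)/Δz = 9.81 × 7.484 × 10⁻⁴ / 44 = 1.6686 × 10⁻⁴ s⁻² ≈ 1.67 × 10⁻⁴ s⁻².

1.67 × 10⁻⁴ s⁻²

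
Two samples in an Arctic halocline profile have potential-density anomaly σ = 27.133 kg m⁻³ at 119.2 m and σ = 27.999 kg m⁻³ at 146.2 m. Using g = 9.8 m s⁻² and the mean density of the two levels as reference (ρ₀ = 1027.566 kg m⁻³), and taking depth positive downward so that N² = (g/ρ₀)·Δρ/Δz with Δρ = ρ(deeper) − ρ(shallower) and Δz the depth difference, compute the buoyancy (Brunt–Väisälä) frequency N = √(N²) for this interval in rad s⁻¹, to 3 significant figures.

0.0175 rad s⁻¹

Δρ = 1027.999 − 1027.133 = 0.866 kg m⁻³ over Δz = 146.2 − 119.2 = 27 m.
N² = (9.8/1027.566) × (0.866/27) = 3.0589 × 10⁻⁴ s⁻².
N = √(3.0589 × 10⁻⁴) = 0.017490 rad s⁻¹ ≈ 0.0175 rad s⁻¹.
Since Δρ > 0 the layer is stably stratified.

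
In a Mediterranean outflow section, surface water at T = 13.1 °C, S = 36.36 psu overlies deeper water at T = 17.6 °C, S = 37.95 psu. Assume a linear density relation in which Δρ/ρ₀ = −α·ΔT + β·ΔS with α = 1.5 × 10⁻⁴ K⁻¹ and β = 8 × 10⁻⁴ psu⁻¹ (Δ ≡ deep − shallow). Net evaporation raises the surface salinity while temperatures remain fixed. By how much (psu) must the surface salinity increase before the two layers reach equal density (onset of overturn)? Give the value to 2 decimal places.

Neutral buoyancy requires −α(T_deep − T_surf) + β(S_deep − S_surf′) = 0.
S_surf′ = S_deep − (α/β)·ΔT = 37.95 − (1.5 × 10⁻⁴/8 × 10⁻⁴)·(+4.5) = 37.1063 psu.
Increase required: 37.1063 − 36.36 = 0.7463 psu.

0.75 psu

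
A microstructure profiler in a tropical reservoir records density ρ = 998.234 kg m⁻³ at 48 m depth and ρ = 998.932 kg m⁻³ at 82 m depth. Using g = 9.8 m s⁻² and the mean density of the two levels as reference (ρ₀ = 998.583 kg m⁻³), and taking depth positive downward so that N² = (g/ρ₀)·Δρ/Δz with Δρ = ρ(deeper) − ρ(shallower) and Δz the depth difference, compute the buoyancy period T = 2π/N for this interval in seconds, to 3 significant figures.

Δρ = 998.932 − 998.234 = 0.698 kg m⁻³ over Δz = 82 − 48 = 34 m.
N² = (9.8/998.583) × (0.698/34) = 2.0147 × 10⁻⁴ s⁻².
N = √(2.0147 × 10⁻⁴) = 0.014194 rad s⁻¹, so T = 2π/N = 442.66 s ≈ 443 s.
Since Δρ > 0 the layer is stably stratified.

443 s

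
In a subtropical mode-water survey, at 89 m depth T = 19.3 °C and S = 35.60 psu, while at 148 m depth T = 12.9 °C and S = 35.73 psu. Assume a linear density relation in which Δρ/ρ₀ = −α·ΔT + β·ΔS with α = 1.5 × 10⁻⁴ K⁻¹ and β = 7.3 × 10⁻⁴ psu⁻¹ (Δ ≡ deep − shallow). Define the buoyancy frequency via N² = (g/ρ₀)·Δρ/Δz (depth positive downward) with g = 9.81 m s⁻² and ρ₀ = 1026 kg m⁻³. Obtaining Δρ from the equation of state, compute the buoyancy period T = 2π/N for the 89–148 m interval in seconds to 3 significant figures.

ΔT = -6.4 K, ΔS = +0.13 psu (deep − shallow).
Δρ/ρ₀ = −αΔT + βΔS = 9.60 × 10⁻⁴ + 9.49 × 10⁻⁵ = 1.0549 × 10⁻³, so Δρ ≈ 1.082 kg m⁻³.
N² = (g/ρ₀)·Δρ/Δz = g·(Δρ/ρ₀)/Δz = 9.81 × 1.0549 × 10⁻³ / 59 = 1.7540 × 10⁻⁴ s⁻².
N = √(1.7540 × 10⁻⁴) = 0.013244 rad s⁻¹ → T = 2π/N = 474.42 s ≈ 474 s.

474 s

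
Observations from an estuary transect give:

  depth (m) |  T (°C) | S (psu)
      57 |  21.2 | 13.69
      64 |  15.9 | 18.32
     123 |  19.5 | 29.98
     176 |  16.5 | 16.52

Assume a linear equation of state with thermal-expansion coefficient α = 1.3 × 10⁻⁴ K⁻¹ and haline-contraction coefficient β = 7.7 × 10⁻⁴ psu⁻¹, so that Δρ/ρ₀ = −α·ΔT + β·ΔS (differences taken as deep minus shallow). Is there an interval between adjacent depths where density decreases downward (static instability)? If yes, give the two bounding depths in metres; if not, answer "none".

123–176 m

Evaluate Δρ/ρ₀ = −αΔT + βΔS across each adjacent pair:
  57–64 m: −αΔT+βΔS = −(1.3 × 10⁻⁴)(-5.3)+(7.7 × 10⁻⁴)(+4.63) = 4.3 × 10⁻³ → stable
  64–123 m: −αΔT+βΔS = −(1.3 × 10⁻⁴)(+3.6)+(7.7 × 10⁻⁴)(+11.66) = 8.5 × 10⁻³ → stable
  123–176 m: −αΔT+βΔS = −(1.3 × 10⁻⁴)(-3.0)+(7.7 × 10⁻⁴)(-13.46) = -0.010 → UNSTABLE
The 123–176 m interval has Δρ < 0: lighter water underlies denser water.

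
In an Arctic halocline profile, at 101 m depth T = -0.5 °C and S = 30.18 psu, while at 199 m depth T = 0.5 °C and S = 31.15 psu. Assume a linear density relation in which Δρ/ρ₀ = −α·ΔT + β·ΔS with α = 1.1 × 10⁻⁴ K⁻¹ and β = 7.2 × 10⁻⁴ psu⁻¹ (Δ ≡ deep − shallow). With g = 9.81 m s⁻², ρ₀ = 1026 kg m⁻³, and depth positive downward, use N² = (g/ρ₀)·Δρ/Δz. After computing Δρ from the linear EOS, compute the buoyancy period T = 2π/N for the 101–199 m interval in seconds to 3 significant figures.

819 s

ΔT = +1.0 K, ΔS = +0.97 psu (deep − shallow).
Δρ/ρ₀ = −αΔT + βΔS = -1.10 × 10⁻⁴ + 6.984 × 10⁻⁴ = 5.884 × 10⁻⁴, so Δρ ≈ 0.6037 kg m⁻³.
N² = (g/ρ₀)·Δρ/Δz = g·(Δρ/ρ₀)/Δz = 9.81 × 5.884 × 10⁻⁴ / 98 = 5.8900 × 10⁻⁵ s⁻².
N = √(5.8900 × 10⁻⁵) = 7.6746 × 10⁻³ rad s⁻¹ → T = 2π/N = 818.70 s ≈ 819 s.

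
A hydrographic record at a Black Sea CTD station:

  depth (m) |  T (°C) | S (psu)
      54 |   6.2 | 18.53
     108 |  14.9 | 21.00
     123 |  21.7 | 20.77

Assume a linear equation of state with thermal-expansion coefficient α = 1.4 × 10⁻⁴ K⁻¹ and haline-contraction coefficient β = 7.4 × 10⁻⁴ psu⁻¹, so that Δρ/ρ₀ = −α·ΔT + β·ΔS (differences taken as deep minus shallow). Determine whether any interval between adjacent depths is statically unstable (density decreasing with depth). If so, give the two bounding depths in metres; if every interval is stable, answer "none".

108–123 m

Evaluate Δρ/ρ₀ = −αΔT + βΔS across each adjacent pair:
  54–108 m: −αΔT+βΔS = −(1.4 × 10⁻⁴)(+8.7)+(7.4 × 10⁻⁴)(+2.47) = 6.1 × 10⁻⁴ → stable
  108–123 m: −αΔT+βΔS = −(1.4 × 10⁻⁴)(+6.8)+(7.4 × 10⁻⁴)(-0.23) = -1.1 × 10⁻³ → UNSTABLE
The 108–123 m interval has Δρ < 0: lighter water underlies denser water.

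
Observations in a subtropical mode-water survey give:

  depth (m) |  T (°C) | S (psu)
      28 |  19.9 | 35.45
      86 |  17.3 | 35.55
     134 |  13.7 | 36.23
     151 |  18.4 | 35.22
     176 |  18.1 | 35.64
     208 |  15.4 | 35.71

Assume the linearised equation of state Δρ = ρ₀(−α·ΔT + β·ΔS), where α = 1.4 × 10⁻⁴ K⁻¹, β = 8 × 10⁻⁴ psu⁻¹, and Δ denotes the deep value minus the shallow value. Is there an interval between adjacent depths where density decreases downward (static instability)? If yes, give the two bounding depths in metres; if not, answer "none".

134–151 m

Evaluate Δρ/ρ₀ = −αΔT + βΔS across each adjacent pair:
  28–86 m: −αΔT+βΔS = −(1.4 × 10⁻⁴)(-2.6)+(8 × 10⁻⁴)(+0.10) = 4.4 × 10⁻⁴ → stable
  86–134 m: −αΔT+βΔS = −(1.4 × 10⁻⁴)(-3.6)+(8 × 10⁻⁴)(+0.68) = 1.0 × 10⁻³ → stable
  134–151 m: −αΔT+βΔS = −(1.4 × 10⁻⁴)(+4.7)+(8 × 10⁻⁴)(-1.01) = -1.5 × 10⁻³ → UNSTABLE
  151–176 m: −αΔT+βΔS = −(1.4 × 10⁻⁴)(-0.3)+(8 × 10⁻⁴)(+0.42) = 3.8 × 10⁻⁴ → stable
  176–208 m: −αΔT+βΔS = −(1.4 × 10⁻⁴)(-2.7)+(8 × 10⁻⁴)(+0.07) = 4.3 × 10⁻⁴ → stable
The 134–151 m interval has Δρ < 0: lighter water underlies denser water.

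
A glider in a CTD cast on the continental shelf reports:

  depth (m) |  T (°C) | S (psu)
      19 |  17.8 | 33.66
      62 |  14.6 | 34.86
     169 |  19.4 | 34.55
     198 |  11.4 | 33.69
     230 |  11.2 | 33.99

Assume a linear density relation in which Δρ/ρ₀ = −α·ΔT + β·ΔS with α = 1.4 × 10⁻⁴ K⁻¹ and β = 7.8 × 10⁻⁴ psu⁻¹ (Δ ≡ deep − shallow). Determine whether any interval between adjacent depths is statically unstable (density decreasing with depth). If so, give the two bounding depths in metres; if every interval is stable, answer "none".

Evaluate Δρ/ρ₀ = −αΔT + βΔS across each adjacent pair:
  19–62 m: −αΔT+βΔS = −(1.4 × 10⁻⁴)(-3.2)+(7.8 × 10⁻⁴)(+1.20) = 1.4 × 10⁻³ → stable
  62–169 m: −αΔT+βΔS = −(1.4 × 10⁻⁴)(+4.8)+(7.8 × 10⁻⁴)(-0.31) = -9.1 × 10⁻⁴ → UNSTABLE
  169–198 m: −αΔT+βΔS = −(1.4 × 10⁻⁴)(-8.0)+(7.8 × 10⁻⁴)(-0.86) = 4.5 × 10⁻⁴ → stable
  198–230 m: −αΔT+βΔS = −(1.4 × 10⁻⁴)(-0.2)+(7.8 × 10⁻⁴)(+0.30) = 2.6 × 10⁻⁴ → stable
The 62–169 m interval has Δρ < 0: lighter water underlies denser water.

62–169 m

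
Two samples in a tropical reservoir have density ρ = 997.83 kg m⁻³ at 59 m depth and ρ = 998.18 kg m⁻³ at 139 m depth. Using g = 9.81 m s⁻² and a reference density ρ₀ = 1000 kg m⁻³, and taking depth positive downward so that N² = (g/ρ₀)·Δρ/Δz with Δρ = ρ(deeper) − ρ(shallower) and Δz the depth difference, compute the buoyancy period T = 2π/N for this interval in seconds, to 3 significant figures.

Δρ = 998.18 − 997.83 = 0.35 kg m⁻³ over Δz = 139 − 59 = 80 m.
N² = (9.81/1000) × (0.35/80) = 4.2919 × 10⁻⁵ s⁻².
N = √(4.2919 × 10⁻⁵) = 6.5513 × 10⁻³ rad s⁻¹, so T = 2π/N = 959.07 s ≈ 959 s.

959 s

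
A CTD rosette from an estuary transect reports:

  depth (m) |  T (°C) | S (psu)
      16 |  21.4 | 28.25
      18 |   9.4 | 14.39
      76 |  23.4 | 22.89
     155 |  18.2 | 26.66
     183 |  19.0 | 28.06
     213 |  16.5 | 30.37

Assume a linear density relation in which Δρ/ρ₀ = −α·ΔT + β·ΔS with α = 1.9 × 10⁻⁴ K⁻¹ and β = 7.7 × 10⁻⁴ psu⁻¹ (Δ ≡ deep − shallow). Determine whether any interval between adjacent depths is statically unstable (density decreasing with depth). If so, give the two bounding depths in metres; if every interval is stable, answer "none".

16–18 m

Evaluate Δρ/ρ₀ = −αΔT + βΔS across each adjacent pair:
  16–18 m: −αΔT+βΔS = −(1.9 × 10⁻⁴)(-12.0)+(7.7 × 10⁻⁴)(-13.86) = -8.4 × 10⁻³ → UNSTABLE
  18–76 m: −αΔT+βΔS = −(1.9 × 10⁻⁴)(+14.0)+(7.7 × 10⁻⁴)(+8.50) = 3.9 × 10⁻³ → stable
  76–155 m: −αΔT+βΔS = −(1.9 × 10⁻⁴)(-5.2)+(7.7 × 10⁻⁴)(+3.77) = 3.9 × 10⁻³ → stable
  155–183 m: −αΔT+βΔS = −(1.9 × 10⁻⁴)(+0.8)+(7.7 × 10⁻⁴)(+1.40) = 9.3 × 10⁻⁴ → stable
  183–213 m: −αΔT+βΔS = −(1.9 × 10⁻⁴)(-2.5)+(7.7 × 10⁻⁴)(+2.31) = 2.3 × 10⁻³ → stable
The 16–18 m interval has Δρ < 0: lighter water underlies denser water.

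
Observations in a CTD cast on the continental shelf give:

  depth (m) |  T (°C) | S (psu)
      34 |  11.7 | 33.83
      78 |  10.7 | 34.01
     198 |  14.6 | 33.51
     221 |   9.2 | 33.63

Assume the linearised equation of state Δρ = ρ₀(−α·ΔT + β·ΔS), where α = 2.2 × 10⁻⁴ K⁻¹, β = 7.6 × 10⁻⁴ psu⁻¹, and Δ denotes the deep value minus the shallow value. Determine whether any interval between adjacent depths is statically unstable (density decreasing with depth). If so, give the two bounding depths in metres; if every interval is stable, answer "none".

78–198 m

Evaluate Δρ/ρ₀ = −αΔT + βΔS across each adjacent pair:
  34–78 m: −αΔT+βΔS = −(2.2 × 10⁻⁴)(-1.0)+(7.6 × 10⁻⁴)(+0.18) = 3.6 × 10⁻⁴ → stable
  78–198 m: −αΔT+βΔS = −(2.2 × 10⁻⁴)(+3.9)+(7.6 × 10⁻⁴)(-0.50) = -1.2 × 10⁻³ → UNSTABLE
  198–221 m: −αΔT+βΔS = −(2.2 × 10⁻⁴)(-5.4)+(7.6 × 10⁻⁴)(+0.12) = 1.3 × 10⁻³ → stable
The 78–198 m interval has Δρ < 0: lighter water underlies denser water.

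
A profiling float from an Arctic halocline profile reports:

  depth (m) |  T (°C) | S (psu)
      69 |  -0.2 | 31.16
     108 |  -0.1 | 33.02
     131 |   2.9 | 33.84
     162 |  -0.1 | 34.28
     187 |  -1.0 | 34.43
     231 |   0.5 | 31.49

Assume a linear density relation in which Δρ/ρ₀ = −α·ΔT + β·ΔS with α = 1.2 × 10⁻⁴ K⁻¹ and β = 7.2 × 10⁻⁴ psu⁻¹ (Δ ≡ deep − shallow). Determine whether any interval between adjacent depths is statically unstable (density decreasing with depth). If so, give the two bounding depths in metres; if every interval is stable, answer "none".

187–231 m

Evaluate Δρ/ρ₀ = −αΔT + βΔS across each adjacent pair:
  69–108 m: −αΔT+βΔS = −(1.2 × 10⁻⁴)(+0.1)+(7.2 × 10⁻⁴)(+1.86) = 1.3 × 10⁻³ → stable
  108–131 m: −αΔT+βΔS = −(1.2 × 10⁻⁴)(+3.0)+(7.2 × 10⁻⁴)(+0.82) = 2.3 × 10⁻⁴ → stable
  131–162 m: −αΔT+βΔS = −(1.2 × 10⁻⁴)(-3.0)+(7.2 × 10⁻⁴)(+0.44) = 6.8 × 10⁻⁴ → stable
  162–187 m: −αΔT+βΔS = −(1.2 × 10⁻⁴)(-0.9)+(7.2 × 10⁻⁴)(+0.15) = 2.2 × 10⁻⁴ → stable
  187–231 m: −αΔT+βΔS = −(1.2 × 10⁻⁴)(+1.5)+(7.2 × 10⁻⁴)(-2.94) = -2.3 × 10⁻³ → UNSTABLE
The 187–231 m interval has Δρ < 0: lighter water underlies denser water.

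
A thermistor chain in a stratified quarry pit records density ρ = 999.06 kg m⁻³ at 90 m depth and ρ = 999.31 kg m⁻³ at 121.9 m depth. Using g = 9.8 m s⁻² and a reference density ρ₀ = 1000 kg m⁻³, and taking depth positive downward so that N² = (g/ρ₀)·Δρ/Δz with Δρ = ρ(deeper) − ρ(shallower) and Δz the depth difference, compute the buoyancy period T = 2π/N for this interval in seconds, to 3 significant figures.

717 s

Δρ = 999.31 − 999.06 = 0.25 kg m⁻³ over Δz = 121.9 − 90 = 31.9 m.
N² = (9.8/1000) × (0.25/31.9) = 7.6803 × 10⁻⁵ s⁻².
N = √(7.6803 × 10⁻⁵) = 8.7637 × 10⁻³ rad s⁻¹, so T = 2π/N = 716.96 s ≈ 717 s.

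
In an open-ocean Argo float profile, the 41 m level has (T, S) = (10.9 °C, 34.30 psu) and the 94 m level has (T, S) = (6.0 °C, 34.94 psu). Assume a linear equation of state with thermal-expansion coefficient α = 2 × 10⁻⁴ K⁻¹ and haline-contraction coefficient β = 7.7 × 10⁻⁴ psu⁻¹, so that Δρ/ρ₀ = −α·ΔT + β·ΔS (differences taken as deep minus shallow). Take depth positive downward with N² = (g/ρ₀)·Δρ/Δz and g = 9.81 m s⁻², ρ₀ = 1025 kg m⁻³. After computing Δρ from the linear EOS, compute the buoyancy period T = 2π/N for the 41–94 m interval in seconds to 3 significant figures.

381 s

ΔT = -4.9 K, ΔS = +0.64 psu (deep − shallow).
Δρ/ρ₀ = −αΔT + βΔS = 9.80 × 10⁻⁴ + 4.928 × 10⁻⁴ = 1.4728 × 10⁻³, so Δρ ≈ 1.510 kg m⁻³.
N² = (g/ρ₀)·Δρ/Δz = g·(Δρ/ρ₀)/Δz = 9.81 × 1.4728 × 10⁻³ / 53 = 2.7261 × 10⁻⁴ s⁻².
N = √(2.7261 × 10⁻⁴) = 0.016511 rad s⁻¹ → T = 2π/N = 380.55 s ≈ 381 s.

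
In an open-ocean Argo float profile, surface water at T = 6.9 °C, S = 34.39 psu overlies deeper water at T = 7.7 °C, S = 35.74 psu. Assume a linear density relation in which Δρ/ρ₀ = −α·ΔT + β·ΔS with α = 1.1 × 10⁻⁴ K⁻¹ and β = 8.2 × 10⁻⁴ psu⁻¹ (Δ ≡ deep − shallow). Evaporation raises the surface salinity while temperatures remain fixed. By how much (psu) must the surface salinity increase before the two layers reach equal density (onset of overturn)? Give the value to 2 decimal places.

1.24 psu

Neutral buoyancy requires −α(T_deep − T_surf) + β(S_deep − S_surf′) = 0.
S_surf′ = S_deep − (α/β)·ΔT = 35.74 − (1.1 × 10⁻⁴/8.2 × 10⁻⁴)·(+0.8) = 35.6327 psu.
Increase required: 35.6327 − 34.39 = 1.2427 psu.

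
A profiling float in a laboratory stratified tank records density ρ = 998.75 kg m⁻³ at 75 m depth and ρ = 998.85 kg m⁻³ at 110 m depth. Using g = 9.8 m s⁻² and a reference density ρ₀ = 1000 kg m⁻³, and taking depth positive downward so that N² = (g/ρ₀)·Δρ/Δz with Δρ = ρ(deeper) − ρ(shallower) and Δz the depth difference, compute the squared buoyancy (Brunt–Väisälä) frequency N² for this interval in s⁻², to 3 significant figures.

Δρ = 998.85 − 998.75 = 0.10 kg m⁻³ over Δz = 110 − 75 = 35 m.
N² = (9.8/1000) × (0.10/35) = 2.8000 × 10⁻⁵ s⁻² ≈ 2.80 × 10⁻⁵ s⁻².
N² > 0, so the interval is statically stable.

2.80 × 10⁻⁵ s⁻²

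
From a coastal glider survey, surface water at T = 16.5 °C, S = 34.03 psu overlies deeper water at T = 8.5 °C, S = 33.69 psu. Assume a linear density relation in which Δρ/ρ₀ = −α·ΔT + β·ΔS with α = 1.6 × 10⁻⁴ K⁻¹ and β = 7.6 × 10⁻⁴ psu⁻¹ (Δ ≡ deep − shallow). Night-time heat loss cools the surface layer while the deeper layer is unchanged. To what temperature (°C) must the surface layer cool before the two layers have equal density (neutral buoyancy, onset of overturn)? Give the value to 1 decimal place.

Neutral buoyancy requires Δρ = 0, i.e. −α(T_deep − T_surf′) + β(S_deep − S_surf) = 0.
T_surf′ = T_deep − (β/α)·ΔS = 8.5 − (7.6 × 10⁻⁴/1.6 × 10⁻⁴)·(-0.34) = 10.115 °C.
Cooling required: 16.5 − (10.115) = 6.385 °C.

10.1 °C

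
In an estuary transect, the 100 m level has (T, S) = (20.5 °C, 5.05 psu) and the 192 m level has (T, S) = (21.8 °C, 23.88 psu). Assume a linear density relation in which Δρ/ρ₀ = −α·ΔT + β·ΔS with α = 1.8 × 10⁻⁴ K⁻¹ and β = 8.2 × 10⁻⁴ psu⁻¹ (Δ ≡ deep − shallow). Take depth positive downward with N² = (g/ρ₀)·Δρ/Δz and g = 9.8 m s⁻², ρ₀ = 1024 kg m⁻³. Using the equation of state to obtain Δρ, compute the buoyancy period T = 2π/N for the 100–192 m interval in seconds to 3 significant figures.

ΔT = +1.3 K, ΔS = +18.83 psu (deep − shallow).
Δρ/ρ₀ = −αΔT + βΔS = -2.34 × 10⁻⁴ + 0.0154406 = 0.0152066, so Δρ ≈ 15.57 kg m⁻³.
N² = (g/ρ₀)·Δρ/Δz = g·(Δρ/ρ₀)/Δz = 9.8 × 0.0152066 / 92 = 1.6198 × 10⁻³ s⁻².
N = √(1.6198 × 10⁻³) = 0.040247 rad s⁻¹ → T = 2π/N = 156.12 s ≈ 156 s.

156 s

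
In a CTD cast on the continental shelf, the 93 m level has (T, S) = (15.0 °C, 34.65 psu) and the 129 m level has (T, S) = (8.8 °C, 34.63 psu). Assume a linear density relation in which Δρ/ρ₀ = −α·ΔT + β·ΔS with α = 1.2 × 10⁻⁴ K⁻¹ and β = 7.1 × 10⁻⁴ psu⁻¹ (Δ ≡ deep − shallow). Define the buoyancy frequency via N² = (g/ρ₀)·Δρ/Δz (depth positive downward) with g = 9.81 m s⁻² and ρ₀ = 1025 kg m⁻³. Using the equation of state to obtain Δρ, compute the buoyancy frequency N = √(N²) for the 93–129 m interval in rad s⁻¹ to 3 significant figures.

0.0141 rad s⁻¹

ΔT = -6.2 K, ΔS = -0.02 psu (deep − shallow).
Δρ/ρ₀ = −αΔT + βΔS = 7.44 × 10⁻⁴ − 1.42 × 10⁻⁵ = 7.298 × 10⁻⁴, so Δρ ≈ 0.7480 kg m⁻³.
N² = (g/ρ₀)·Δρ/Δz = g·(Δρ/ρ₀)/Δz = 9.81 × 7.298 × 10⁻⁴ / 36 = 1.9887 × 10⁻⁴ s⁻².
N = √(1.9887 × 10⁻⁴) = 0.014102 rad s⁻¹ ≈ 0.0141 rad s⁻¹.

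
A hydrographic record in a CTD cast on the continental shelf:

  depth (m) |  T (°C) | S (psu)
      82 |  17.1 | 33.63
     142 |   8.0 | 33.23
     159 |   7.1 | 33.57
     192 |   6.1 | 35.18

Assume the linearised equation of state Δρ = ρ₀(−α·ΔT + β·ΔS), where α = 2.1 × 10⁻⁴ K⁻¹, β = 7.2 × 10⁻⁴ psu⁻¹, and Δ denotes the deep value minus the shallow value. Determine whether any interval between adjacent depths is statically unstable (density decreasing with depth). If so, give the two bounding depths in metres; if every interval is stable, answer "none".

Evaluate Δρ/ρ₀ = −αΔT + βΔS across each adjacent pair:
  82–142 m: −αΔT+βΔS = −(2.1 × 10⁻⁴)(-9.1)+(7.2 × 10⁻⁴)(-0.40) = 1.6 × 10⁻³ → stable
  142–159 m: −αΔT+βΔS = −(2.1 × 10⁻⁴)(-0.9)+(7.2 × 10⁻⁴)(+0.34) = 4.3 × 10⁻⁴ → stable
  159–192 m: −αΔT+βΔS = −(2.1 × 10⁻⁴)(-1.0)+(7.2 × 10⁻⁴)(+1.61) = 1.4 × 10⁻³ → stable
Every interval has Δρ > 0: the column is stably stratified throughout.

none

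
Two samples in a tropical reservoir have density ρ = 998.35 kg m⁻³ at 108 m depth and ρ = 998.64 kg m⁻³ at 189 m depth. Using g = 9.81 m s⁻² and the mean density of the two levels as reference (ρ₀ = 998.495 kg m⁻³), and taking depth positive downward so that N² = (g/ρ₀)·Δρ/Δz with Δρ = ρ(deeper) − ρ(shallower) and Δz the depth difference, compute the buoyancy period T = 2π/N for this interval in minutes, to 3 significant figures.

Δρ = 998.64 − 998.35 = 0.29 kg m⁻³ over Δz = 189 − 108 = 81 m.
N² = (9.81/998.495) × (0.29/81) = 3.5175 × 10⁻⁵ s⁻².
N = √(3.5175 × 10⁻⁵) = 5.9309 × 10⁻³ rad s⁻¹, so T = 2π/N = 1.0594 × 10³ s = 17.657 min ≈ 17.7 min.

17.7 min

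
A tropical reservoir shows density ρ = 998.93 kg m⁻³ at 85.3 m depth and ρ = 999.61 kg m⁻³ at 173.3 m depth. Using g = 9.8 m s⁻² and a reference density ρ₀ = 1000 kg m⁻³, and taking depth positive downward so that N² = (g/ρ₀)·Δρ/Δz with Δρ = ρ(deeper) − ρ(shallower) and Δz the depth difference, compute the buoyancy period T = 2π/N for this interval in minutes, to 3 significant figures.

12.0 min

Δρ = 999.61 − 998.93 = 0.68 kg m⁻³ over Δz = 173.3 − 85.3 = 88 m.
N² = (9.8/1000) × (0.68/88) = 7.5727 × 10⁻⁵ s⁻².
N = √(7.5727 × 10⁻⁵) = 8.7021 × 10⁻³ rad s⁻¹, so T = 2π/N = 722.03 s = 12.034 min ≈ 12.0 min.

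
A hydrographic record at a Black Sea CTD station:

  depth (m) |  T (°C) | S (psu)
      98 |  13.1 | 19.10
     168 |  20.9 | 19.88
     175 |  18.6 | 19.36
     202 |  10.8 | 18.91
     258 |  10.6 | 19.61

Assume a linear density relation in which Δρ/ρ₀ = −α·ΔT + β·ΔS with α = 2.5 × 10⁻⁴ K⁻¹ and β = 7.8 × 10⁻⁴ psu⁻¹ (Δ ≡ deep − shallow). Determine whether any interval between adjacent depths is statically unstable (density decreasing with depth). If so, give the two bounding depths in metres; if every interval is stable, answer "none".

Evaluate Δρ/ρ₀ = −αΔT + βΔS across each adjacent pair:
  98–168 m: −αΔT+βΔS = −(2.5 × 10⁻⁴)(+7.8)+(7.8 × 10⁻⁴)(+0.78) = -1.3 × 10⁻³ → UNSTABLE
  168–175 m: −αΔT+βΔS = −(2.5 × 10⁻⁴)(-2.3)+(7.8 × 10⁻⁴)(-0.52) = 1.7 × 10⁻⁴ → stable
  175–202 m: −αΔT+βΔS = −(2.5 × 10⁻⁴)(-7.8)+(7.8 × 10⁻⁴)(-0.45) = 1.6 × 10⁻³ → stable
  202–258 m: −αΔT+βΔS = −(2.5 × 10⁻⁴)(-0.2)+(7.8 × 10⁻⁴)(+0.70) = 6.0 × 10⁻⁴ → stable
The 98–168 m interval has Δρ < 0: lighter water underlies denser water.

98–168 m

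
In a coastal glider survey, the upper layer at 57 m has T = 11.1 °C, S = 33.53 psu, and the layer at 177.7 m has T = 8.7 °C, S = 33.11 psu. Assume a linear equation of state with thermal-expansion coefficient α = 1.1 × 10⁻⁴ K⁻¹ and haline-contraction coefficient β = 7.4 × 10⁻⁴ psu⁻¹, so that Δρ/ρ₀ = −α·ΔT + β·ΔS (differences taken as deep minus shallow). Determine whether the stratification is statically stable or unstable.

ΔT = 8.7 − 11.1 = -2.4 K and ΔS = 33.11 − 33.53 = -0.42 psu (deep − shallow).
−αΔT = 2.64 × 10⁻⁴; βΔS = -3.108 × 10⁻⁴; sum Δρ/ρ₀ = -4.68 × 10⁻⁵.
Δρ/ρ₀ < 0, so Δρ < 0: deeper water is lighter → statically unstable; the column would overturn.

unstable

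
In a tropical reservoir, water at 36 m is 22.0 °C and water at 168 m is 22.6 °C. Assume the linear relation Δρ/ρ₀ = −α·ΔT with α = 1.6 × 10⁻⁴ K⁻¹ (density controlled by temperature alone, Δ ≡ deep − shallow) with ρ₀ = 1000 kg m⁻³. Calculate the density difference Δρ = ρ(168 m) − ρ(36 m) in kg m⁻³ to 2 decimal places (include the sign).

-0.10 kg m⁻³

ΔT = +0.6 K, Δρ/ρ₀ = −αΔT = -9.60 × 10⁻⁵.
Δρ = 1000 × (-9.60 × 10⁻⁵) = -0.10 kg m⁻³.
Negative Δρ: lighter below, statically unstable.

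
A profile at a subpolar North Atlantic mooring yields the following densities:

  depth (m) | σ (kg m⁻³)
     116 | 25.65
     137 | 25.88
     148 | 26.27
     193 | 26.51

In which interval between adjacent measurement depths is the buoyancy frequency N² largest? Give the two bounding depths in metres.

Compute the density gradient over each adjacent pair:
  116–137 m: Δρ/Δz = 0.23/21 = 0.011 kg m⁻⁴
  137–148 m: Δρ/Δz = 0.39/11 = 0.035 kg m⁻⁴
  148–193 m: Δρ/Δz = 0.24/45 = 5.3 × 10⁻³ kg m⁻⁴
The largest gradient is in the 137–148 m interval — the pycnocline.

137–148 m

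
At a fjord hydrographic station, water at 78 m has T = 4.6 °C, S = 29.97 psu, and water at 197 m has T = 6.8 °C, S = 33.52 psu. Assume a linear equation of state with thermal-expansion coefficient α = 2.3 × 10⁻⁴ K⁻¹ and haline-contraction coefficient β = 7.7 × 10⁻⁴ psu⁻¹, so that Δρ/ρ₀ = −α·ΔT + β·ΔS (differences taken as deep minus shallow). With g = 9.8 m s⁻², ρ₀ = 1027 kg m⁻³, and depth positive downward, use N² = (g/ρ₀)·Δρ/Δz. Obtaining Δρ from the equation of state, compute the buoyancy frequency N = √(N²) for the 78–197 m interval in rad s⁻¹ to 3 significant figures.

ΔT = +2.2 K, ΔS = +3.55 psu (deep − shallow).
Δρ/ρ₀ = −αΔT + βΔS = -5.06 × 10⁻⁴ + 2.7335 × 10⁻³ = 2.2275 × 10⁻³, so Δρ ≈ 2.288 kg m⁻³.
N² = (g/ρ₀)·Δρ/Δz = g·(Δρ/ρ₀)/Δz = 9.8 × 2.2275 × 10⁻³ / 119 = 1.8344 × 10⁻⁴ s⁻².
N = √(1.8344 × 10⁻⁴) = 0.013544 rad s⁻¹ ≈ 0.0135 rad s⁻¹.

0.0135 rad s⁻¹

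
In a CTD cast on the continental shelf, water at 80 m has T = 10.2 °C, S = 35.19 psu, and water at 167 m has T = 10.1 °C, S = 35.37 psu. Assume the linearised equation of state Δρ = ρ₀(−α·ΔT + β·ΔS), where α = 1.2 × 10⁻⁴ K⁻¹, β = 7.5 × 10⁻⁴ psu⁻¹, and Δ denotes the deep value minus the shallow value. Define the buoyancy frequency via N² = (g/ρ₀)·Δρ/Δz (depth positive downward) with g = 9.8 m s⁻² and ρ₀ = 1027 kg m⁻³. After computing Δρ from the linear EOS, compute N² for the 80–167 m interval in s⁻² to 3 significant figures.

1.66 × 10⁻⁵ s⁻²

ΔT = -0.1 K, ΔS = +0.18 psu (deep − shallow).
Δρ/ρ₀ = −αΔT + βΔS = 1.20 × 10⁻⁵ + 1.35 × 10⁻⁴ = 1.47 × 10⁻⁴, so Δρ ≈ 0.1510 kg m⁻³.
N² = (g/ρ₀)·Δρ/Δz = g·(Δρ/ρ₀)/Δz = 9.8 × 1.47 × 10⁻⁴ / 87 = 1.6559 × 10⁻⁵ s⁻² ≈ 1.66 × 10⁻⁵ s⁻².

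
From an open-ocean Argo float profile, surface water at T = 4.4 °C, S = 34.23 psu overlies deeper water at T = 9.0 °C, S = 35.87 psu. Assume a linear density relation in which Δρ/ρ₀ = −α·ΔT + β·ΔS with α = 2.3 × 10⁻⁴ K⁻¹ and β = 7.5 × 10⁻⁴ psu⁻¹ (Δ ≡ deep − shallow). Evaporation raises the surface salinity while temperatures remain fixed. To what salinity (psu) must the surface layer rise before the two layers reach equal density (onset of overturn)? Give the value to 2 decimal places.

Neutral buoyancy requires −α(T_deep − T_surf) + β(S_deep − S_surf′) = 0.
S_surf′ = S_deep − (α/β)·ΔT = 35.87 − (2.3 × 10⁻⁴/7.5 × 10⁻⁴)·(+4.6) = 34.4593 psu.
Increase required: 34.4593 − 34.23 = 0.2293 psu.

34.46 psu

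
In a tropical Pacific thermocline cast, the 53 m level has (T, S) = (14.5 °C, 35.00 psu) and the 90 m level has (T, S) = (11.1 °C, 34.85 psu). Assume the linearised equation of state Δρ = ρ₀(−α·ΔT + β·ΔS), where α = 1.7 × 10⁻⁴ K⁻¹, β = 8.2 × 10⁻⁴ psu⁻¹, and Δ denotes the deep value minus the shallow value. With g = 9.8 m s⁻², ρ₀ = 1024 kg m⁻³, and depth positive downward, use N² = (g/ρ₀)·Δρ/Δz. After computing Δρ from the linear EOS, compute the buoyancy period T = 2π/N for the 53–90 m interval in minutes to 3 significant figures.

ΔT = -3.4 K, ΔS = -0.15 psu (deep − shallow).
Δρ/ρ₀ = −αΔT + βΔS = 5.78 × 10⁻⁴ − 1.23 × 10⁻⁴ = 4.55 × 10⁻⁴, so Δρ ≈ 0.4659 kg m⁻³.
N² = (g/ρ₀)·Δρ/Δz = g·(Δρ/ρ₀)/Δz = 9.8 × 4.55 × 10⁻⁴ / 37 = 1.2051 × 10⁻⁴ s⁻².
N = √(1.2051 × 10⁻⁴) = 0.010978 rad s⁻¹ → T = 2π/N = 572.34 s = 9.5390 min ≈ 9.54 min.

9.54 min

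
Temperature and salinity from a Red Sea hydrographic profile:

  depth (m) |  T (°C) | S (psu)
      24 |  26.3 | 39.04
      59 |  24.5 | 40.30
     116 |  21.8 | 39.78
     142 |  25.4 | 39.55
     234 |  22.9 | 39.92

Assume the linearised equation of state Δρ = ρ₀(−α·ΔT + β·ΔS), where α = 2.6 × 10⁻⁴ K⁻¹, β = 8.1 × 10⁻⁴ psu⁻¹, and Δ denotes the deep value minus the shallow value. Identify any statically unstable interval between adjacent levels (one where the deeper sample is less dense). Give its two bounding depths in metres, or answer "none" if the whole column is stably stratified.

Evaluate Δρ/ρ₀ = −αΔT + βΔS across each adjacent pair:
  24–59 m: −αΔT+βΔS = −(2.6 × 10⁻⁴)(-1.8)+(8.1 × 10⁻⁴)(+1.26) = 1.5 × 10⁻³ → stable
  59–116 m: −αΔT+βΔS = −(2.6 × 10⁻⁴)(-2.7)+(8.1 × 10⁻⁴)(-0.52) = 2.8 × 10⁻⁴ → stable
  116–142 m: −αΔT+βΔS = −(2.6 × 10⁻⁴)(+3.6)+(8.1 × 10⁻⁴)(-0.23) = -1.1 × 10⁻³ → UNSTABLE
  142–234 m: −αΔT+βΔS = −(2.6 × 10⁻⁴)(-2.5)+(8.1 × 10⁻⁴)(+0.37) = 9.5 × 10⁻⁴ → stable
The 116–142 m interval has Δρ < 0: lighter water underlies denser water.

116–142 m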